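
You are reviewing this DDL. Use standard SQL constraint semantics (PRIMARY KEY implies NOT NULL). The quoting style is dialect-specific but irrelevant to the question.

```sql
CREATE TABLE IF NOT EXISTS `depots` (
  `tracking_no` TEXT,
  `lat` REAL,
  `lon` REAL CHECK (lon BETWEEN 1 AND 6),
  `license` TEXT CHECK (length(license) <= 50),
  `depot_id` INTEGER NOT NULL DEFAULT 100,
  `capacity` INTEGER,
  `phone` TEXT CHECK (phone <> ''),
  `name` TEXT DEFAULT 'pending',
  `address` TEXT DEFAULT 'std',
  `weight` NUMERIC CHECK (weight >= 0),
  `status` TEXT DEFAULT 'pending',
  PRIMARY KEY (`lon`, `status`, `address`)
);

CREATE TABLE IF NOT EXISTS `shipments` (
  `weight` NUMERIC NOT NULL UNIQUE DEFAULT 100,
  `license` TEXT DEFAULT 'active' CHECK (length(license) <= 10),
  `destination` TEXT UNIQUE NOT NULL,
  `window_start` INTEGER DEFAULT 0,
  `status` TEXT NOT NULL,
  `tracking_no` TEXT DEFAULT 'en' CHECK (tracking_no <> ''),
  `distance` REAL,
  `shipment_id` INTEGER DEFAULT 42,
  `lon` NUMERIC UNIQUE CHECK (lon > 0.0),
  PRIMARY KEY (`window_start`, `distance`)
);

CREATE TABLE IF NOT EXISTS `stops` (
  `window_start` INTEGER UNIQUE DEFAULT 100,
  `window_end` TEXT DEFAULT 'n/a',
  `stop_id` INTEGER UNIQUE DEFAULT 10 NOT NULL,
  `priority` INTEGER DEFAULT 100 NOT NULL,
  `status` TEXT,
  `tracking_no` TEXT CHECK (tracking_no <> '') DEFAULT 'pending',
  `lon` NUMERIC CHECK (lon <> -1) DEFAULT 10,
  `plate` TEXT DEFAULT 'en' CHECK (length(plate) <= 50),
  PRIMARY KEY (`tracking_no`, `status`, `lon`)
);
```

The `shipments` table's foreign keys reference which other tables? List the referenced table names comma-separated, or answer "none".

none

No column in shipments has a REFERENCES clause.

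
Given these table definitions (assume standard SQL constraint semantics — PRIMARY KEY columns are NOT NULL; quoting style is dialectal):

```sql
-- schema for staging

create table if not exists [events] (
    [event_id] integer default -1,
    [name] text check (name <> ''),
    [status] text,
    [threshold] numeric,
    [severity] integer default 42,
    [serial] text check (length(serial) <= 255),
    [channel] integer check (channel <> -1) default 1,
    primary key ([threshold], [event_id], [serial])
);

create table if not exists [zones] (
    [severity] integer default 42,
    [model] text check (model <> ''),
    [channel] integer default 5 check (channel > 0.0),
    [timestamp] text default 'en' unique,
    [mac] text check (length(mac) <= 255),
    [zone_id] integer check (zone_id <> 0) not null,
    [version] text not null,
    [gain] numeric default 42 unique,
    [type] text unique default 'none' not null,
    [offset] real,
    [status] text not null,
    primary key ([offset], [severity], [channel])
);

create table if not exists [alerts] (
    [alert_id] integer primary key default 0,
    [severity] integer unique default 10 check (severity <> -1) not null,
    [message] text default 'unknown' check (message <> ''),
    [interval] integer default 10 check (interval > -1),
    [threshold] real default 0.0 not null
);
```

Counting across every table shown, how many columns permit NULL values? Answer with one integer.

events: 4 nullable (name, status, severity, channel — PK (threshold, event_id, serial) and explicit NOT NULL columns excluded).
zones: 4 nullable (model, timestamp, mac, gain — PK (offset, severity, channel) and explicit NOT NULL columns excluded).
alerts: 2 nullable (message, interval — PK (alert_id) and explicit NOT NULL columns excluded).
Total: 4 + 4 + 2 = 10.

10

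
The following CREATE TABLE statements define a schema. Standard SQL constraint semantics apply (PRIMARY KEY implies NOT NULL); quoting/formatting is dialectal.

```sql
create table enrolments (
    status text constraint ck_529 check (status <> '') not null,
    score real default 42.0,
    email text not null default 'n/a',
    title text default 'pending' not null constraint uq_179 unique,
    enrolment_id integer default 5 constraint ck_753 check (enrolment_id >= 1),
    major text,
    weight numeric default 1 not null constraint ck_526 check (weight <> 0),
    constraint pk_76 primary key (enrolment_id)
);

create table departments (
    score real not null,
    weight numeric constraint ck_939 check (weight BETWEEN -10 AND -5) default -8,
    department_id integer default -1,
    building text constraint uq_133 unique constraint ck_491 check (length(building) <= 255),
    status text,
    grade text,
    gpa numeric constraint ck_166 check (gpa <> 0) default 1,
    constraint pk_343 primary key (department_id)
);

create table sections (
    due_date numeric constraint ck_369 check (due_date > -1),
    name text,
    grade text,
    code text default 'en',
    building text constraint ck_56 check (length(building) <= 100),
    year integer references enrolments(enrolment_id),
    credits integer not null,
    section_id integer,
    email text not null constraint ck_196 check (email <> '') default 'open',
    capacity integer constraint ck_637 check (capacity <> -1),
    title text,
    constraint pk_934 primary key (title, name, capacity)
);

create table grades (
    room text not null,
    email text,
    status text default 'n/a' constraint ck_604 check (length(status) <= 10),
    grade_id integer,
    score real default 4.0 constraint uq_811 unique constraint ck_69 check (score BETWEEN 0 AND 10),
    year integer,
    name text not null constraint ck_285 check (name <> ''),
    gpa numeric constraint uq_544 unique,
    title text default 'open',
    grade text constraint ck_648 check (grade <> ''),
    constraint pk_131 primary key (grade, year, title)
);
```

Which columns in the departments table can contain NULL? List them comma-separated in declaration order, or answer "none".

weight, building, status, grade, gpa

- score: declared NOT NULL → not nullable.
- weight: CHECK does not forbid NULL (a CHECK constraint passes when its expression is NULL) → nullable.
- department_id: part of the PRIMARY KEY, which implies NOT NULL → not nullable.
- building: CHECK does not forbid NULL (a CHECK constraint passes when its expression is NULL) → nullable.
- status: no NOT NULL constraint applies → nullable.
- grade: no NOT NULL constraint applies → nullable.
- gpa: CHECK does not forbid NULL (a CHECK constraint passes when its expression is NULL) → nullable.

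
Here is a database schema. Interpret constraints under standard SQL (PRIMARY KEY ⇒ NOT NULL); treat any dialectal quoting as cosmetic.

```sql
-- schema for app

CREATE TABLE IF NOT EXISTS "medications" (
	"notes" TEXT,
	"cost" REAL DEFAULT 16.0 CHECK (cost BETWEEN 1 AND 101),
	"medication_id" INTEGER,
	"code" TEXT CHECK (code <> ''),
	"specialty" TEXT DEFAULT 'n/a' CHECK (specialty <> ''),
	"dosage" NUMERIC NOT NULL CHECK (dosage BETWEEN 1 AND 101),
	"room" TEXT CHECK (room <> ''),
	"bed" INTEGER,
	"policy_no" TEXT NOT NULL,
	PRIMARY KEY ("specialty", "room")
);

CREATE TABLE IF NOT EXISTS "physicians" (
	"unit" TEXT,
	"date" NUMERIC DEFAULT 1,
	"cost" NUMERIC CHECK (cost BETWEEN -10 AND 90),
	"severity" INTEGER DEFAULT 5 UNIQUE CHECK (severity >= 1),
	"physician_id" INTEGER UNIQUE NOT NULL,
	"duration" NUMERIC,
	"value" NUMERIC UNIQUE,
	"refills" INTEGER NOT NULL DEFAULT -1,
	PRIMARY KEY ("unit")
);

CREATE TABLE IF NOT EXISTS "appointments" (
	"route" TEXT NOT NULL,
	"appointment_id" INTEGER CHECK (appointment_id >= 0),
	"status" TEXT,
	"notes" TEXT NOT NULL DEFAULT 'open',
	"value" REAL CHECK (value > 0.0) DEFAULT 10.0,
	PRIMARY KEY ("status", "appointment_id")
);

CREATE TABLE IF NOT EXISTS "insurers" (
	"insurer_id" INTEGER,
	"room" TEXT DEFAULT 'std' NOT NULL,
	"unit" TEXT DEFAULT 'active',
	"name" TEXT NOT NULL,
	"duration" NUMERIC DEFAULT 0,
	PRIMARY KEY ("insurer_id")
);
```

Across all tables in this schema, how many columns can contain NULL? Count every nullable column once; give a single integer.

medications: 5 nullable (notes, cost, medication_id, code, bed — PK (specialty, room) and explicit NOT NULL columns excluded).
physicians: 5 nullable (date, cost, severity, duration, value — PK (unit) and explicit NOT NULL columns excluded).
appointments: 1 nullable (value — PK (status, appointment_id) and explicit NOT NULL columns excluded).
insurers: 2 nullable (unit, duration — PK (insurer_id) and explicit NOT NULL columns excluded).
Total: 5 + 5 + 1 + 2 = 13.

13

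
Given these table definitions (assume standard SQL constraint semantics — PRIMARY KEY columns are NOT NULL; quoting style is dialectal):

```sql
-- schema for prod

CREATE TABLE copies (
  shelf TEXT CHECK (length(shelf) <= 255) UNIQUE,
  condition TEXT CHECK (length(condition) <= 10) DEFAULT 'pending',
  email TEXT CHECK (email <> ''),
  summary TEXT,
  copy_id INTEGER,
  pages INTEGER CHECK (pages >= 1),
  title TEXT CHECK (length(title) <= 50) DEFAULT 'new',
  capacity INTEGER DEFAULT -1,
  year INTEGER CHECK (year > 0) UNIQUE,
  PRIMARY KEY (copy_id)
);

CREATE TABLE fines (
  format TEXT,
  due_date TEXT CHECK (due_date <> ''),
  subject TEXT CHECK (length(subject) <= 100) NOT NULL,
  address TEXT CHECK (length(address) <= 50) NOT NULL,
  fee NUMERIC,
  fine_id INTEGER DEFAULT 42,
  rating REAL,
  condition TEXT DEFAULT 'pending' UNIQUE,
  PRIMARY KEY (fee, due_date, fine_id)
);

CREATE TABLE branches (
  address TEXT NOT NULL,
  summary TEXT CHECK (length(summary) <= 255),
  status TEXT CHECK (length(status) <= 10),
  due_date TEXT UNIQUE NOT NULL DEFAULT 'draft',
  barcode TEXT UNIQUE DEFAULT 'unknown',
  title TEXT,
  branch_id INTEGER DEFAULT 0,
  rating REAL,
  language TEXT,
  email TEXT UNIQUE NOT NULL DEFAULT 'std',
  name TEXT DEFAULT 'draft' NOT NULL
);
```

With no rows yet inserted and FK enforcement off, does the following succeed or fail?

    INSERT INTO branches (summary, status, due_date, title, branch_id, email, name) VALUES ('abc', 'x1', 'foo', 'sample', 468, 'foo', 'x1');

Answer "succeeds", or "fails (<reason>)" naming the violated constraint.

fails (NOT NULL on address)

address is omitted from the column list and has no DEFAULT, so it would receive NULL.
But address is declared NOT NULL.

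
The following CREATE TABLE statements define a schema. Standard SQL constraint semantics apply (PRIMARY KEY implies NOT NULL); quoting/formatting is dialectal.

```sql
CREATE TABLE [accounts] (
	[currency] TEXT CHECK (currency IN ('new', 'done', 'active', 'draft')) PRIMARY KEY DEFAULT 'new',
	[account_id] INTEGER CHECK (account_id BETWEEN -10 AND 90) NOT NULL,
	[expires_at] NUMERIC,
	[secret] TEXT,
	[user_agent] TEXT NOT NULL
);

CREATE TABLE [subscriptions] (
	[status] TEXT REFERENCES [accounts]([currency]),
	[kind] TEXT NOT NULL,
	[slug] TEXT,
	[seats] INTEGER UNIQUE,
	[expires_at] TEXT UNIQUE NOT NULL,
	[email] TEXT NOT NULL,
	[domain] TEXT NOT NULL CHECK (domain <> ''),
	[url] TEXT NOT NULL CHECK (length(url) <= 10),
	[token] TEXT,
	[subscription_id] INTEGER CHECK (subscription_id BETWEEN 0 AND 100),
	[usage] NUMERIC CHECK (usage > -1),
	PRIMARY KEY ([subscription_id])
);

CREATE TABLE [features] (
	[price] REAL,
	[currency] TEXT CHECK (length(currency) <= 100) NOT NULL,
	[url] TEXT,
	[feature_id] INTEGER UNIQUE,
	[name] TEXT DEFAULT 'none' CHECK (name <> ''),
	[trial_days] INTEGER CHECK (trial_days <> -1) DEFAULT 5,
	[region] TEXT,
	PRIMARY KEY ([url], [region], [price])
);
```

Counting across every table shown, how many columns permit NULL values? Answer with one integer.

10

accounts: 2 nullable (expires_at, secret — PK (currency) and explicit NOT NULL columns excluded).
subscriptions: 5 nullable (status, slug, seats, token, usage — PK (subscription_id) and explicit NOT NULL columns excluded).
features: 3 nullable (feature_id, name, trial_days — PK (url, region, price) and explicit NOT NULL columns excluded).
Total: 2 + 5 + 3 = 10.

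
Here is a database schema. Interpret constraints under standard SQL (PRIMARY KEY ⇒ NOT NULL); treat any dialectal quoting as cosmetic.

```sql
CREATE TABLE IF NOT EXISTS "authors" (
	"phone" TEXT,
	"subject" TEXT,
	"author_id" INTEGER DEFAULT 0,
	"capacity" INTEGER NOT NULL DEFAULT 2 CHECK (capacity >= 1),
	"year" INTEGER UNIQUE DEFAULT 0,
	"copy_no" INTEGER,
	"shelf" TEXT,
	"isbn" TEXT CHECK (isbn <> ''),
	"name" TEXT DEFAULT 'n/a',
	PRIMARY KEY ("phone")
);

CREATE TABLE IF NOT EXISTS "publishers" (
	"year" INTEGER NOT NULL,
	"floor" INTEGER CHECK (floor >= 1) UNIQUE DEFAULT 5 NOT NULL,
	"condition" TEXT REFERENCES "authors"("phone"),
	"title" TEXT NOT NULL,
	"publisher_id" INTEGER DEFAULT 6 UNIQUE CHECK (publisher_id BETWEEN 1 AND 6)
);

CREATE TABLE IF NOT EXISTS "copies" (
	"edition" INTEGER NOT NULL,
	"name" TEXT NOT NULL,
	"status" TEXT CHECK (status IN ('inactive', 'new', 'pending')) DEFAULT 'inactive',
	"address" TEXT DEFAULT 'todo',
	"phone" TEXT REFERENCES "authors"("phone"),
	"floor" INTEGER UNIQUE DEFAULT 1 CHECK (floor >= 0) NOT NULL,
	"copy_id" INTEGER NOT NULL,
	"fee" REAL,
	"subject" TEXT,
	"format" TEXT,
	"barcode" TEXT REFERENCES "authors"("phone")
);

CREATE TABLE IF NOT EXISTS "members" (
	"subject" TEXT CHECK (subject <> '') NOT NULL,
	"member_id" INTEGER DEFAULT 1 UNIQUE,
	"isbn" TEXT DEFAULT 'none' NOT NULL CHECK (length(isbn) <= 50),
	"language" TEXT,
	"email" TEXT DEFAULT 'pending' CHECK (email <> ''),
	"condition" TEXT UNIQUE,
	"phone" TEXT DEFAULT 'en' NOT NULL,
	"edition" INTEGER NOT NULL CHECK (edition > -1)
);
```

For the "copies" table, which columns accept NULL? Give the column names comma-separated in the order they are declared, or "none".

status, address, phone, fee, subject, format, barcode

- edition: declared NOT NULL → not nullable.
- name: declared NOT NULL → not nullable.
- status: CHECK does not forbid NULL (a CHECK constraint passes when its expression is NULL) → nullable.
- address: DEFAULT only fills an omitted column; an explicit NULL is still allowed → nullable.
- phone: a foreign key column may be NULL unless separately constrained → nullable.
- floor: declared NOT NULL → not nullable.
- copy_id: declared NOT NULL → not nullable.
- fee: no NOT NULL constraint applies → nullable.
- subject: no NOT NULL constraint applies → nullable.
- format: no NOT NULL constraint applies → nullable.
- barcode: a foreign key column may be NULL unless separately constrained → nullable.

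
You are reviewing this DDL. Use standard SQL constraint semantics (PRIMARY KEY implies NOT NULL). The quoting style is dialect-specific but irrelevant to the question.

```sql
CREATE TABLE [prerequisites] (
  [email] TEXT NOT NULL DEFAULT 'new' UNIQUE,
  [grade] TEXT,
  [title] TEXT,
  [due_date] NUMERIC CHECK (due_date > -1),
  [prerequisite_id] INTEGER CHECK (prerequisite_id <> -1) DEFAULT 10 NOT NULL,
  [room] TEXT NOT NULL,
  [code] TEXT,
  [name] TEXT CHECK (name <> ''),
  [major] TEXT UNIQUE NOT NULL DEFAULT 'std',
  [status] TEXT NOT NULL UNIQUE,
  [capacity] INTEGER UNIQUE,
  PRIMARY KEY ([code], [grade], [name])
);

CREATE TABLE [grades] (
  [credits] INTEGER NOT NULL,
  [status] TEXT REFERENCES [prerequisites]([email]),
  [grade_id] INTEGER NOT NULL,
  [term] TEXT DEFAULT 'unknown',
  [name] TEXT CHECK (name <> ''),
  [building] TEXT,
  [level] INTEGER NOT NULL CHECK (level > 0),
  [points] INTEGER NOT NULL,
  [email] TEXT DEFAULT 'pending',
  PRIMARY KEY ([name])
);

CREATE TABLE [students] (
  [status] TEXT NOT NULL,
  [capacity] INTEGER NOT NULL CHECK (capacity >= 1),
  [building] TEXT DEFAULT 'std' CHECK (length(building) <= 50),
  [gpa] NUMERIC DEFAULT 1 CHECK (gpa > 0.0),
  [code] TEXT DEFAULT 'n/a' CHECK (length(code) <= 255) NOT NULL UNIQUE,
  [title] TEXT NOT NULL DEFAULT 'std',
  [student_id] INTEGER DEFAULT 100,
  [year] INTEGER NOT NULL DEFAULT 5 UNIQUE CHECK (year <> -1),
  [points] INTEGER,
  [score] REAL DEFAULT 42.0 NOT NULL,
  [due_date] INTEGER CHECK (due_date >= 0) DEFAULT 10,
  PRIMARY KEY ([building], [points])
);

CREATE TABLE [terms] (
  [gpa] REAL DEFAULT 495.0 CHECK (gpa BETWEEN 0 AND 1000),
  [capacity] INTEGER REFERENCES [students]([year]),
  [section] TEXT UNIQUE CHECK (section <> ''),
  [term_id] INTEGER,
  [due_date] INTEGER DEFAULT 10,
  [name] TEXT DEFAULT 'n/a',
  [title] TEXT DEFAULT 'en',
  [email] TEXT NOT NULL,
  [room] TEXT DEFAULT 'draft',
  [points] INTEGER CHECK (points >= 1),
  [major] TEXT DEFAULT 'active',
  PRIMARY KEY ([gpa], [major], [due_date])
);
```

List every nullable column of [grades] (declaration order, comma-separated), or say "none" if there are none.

status, term, building, email

- credits: declared NOT NULL → not nullable.
- status: a foreign key column may be NULL unless separately constrained → nullable.
- grade_id: declared NOT NULL → not nullable.
- term: DEFAULT only fills an omitted column; an explicit NULL is still allowed → nullable.
- name: part of the PRIMARY KEY, which implies NOT NULL → not nullable.
- building: no NOT NULL constraint applies → nullable.
- level: declared NOT NULL → not nullable.
- points: declared NOT NULL → not nullable.
- email: DEFAULT only fills an omitted column; an explicit NULL is still allowed → nullable.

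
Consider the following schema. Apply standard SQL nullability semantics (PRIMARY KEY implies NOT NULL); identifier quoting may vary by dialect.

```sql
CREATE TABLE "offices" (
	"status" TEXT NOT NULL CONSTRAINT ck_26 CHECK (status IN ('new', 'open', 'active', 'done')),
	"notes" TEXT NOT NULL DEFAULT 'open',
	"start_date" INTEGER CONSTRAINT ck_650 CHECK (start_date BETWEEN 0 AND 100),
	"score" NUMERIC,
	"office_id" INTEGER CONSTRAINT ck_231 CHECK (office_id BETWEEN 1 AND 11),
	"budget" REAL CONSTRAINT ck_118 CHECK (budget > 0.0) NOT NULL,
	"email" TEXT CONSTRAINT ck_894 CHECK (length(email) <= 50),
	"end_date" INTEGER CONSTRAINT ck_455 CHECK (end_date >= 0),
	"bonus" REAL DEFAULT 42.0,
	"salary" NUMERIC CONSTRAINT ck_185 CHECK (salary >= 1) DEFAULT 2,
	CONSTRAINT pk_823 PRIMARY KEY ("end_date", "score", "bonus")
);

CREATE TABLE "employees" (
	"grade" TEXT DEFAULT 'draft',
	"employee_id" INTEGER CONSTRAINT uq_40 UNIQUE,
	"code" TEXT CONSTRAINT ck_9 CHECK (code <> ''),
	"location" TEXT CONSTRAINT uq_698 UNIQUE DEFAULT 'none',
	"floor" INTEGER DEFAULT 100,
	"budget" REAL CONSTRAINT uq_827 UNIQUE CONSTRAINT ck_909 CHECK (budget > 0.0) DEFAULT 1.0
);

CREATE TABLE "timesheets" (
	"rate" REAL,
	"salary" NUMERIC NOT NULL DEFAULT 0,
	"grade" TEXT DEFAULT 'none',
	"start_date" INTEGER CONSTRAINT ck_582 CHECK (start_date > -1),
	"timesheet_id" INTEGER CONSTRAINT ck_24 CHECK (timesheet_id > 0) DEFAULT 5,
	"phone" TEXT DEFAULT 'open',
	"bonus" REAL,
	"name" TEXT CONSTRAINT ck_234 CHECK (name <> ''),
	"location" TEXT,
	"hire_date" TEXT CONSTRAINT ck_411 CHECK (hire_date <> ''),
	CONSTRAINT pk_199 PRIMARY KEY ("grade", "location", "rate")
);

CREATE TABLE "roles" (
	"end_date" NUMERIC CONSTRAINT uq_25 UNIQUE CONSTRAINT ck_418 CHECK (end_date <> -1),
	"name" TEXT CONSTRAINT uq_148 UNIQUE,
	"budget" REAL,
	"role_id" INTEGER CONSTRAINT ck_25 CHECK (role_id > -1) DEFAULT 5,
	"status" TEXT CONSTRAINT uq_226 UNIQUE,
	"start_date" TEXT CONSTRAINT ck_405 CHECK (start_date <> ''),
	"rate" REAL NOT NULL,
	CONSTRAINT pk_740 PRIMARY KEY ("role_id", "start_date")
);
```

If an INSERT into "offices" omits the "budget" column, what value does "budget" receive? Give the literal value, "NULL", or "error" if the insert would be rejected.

error

budget has no DEFAULT clause.
Omitting it would insert NULL, but it is declared NOT NULL, so the INSERT fails.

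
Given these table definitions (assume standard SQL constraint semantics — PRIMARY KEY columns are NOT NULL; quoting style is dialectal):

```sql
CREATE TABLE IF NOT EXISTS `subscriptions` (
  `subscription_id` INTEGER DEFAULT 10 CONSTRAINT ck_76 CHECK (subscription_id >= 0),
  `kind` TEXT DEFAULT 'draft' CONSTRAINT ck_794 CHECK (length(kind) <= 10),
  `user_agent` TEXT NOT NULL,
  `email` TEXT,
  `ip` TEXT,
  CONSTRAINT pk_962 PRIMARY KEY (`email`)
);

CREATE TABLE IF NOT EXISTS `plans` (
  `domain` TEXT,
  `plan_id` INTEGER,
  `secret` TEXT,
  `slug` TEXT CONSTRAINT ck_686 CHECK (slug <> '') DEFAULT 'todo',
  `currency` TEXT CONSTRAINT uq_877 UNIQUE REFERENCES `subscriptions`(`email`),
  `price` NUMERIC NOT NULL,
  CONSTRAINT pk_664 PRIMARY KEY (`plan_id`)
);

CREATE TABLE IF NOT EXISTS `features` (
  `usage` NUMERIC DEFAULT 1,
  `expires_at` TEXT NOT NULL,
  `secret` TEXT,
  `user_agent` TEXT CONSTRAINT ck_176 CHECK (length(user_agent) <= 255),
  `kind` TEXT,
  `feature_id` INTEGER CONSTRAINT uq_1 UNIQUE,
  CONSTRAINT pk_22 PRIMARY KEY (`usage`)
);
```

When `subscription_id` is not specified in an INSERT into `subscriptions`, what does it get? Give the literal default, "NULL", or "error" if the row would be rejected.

subscription_id has an explicit DEFAULT 10.
When the column is omitted from an INSERT, that default is used.

10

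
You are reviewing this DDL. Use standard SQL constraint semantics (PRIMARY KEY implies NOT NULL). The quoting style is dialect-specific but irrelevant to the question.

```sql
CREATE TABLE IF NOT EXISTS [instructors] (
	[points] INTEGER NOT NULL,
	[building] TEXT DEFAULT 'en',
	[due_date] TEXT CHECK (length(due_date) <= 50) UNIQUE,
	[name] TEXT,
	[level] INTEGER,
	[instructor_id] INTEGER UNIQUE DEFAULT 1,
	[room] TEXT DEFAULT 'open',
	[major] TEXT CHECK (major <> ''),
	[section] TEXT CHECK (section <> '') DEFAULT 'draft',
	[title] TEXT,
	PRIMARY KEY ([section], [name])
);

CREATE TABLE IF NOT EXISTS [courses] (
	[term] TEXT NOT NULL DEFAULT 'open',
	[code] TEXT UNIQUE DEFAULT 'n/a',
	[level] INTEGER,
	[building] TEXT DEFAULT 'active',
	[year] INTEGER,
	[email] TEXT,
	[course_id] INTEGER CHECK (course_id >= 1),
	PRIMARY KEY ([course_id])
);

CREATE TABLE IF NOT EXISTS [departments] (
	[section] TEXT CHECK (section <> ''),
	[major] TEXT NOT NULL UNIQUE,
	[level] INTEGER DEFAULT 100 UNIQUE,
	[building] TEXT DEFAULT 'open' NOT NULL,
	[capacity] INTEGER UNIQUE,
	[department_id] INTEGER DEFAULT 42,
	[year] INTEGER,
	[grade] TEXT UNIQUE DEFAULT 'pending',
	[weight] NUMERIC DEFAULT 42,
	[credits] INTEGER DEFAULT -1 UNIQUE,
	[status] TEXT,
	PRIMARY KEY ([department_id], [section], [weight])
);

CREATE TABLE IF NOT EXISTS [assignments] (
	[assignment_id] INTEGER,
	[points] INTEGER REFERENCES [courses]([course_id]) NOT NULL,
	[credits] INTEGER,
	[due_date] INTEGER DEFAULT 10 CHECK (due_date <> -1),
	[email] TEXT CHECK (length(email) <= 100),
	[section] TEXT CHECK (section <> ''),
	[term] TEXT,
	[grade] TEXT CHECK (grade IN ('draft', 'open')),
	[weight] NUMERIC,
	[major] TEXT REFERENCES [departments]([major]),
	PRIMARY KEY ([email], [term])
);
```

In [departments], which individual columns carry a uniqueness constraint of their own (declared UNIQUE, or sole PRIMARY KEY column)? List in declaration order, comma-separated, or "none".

- section: part of a composite PRIMARY KEY — only the tuple is unique, not this column on its own.
- major: declared UNIQUE → unique.
- level: declared UNIQUE → unique.
- building: no UNIQUE or single-column PK constraint.
- capacity: declared UNIQUE → unique.
- department_id: part of a composite PRIMARY KEY — only the tuple is unique, not this column on its own.
- year: no UNIQUE or single-column PK constraint.
- grade: declared UNIQUE → unique.
- weight: part of a composite PRIMARY KEY — only the tuple is unique, not this column on its own.
- credits: declared UNIQUE → unique.
- status: no UNIQUE or single-column PK constraint.

major, level, capacity, grade, credits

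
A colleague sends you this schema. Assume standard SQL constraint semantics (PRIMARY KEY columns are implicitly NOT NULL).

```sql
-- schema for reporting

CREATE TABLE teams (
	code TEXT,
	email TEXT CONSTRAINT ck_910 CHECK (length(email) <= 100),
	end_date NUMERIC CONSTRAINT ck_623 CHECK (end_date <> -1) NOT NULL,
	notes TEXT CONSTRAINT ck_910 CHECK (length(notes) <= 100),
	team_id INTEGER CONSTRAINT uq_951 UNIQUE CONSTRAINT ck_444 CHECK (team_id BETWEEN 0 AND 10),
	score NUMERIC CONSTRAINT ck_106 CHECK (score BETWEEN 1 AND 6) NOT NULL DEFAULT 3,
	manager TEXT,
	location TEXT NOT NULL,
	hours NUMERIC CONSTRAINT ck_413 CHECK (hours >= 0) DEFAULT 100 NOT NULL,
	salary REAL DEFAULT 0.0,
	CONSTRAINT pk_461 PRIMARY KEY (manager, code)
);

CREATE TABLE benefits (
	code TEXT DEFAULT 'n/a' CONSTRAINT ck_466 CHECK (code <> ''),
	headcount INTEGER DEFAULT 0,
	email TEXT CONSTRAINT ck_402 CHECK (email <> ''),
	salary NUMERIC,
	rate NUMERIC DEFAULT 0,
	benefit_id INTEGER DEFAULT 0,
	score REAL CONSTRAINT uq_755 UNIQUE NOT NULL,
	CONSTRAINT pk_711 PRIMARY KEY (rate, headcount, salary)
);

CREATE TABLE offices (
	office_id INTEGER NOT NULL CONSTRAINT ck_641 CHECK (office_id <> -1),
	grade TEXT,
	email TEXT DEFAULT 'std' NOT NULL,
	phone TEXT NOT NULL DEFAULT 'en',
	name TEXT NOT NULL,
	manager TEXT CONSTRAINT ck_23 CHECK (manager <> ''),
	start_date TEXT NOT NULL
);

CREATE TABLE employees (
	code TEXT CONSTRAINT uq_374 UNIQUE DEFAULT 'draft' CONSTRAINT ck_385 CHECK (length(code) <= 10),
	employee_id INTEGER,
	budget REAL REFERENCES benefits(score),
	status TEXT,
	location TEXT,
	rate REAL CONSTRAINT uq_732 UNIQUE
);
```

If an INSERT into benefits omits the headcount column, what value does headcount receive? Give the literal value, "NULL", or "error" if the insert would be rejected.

headcount has an explicit DEFAULT 0.
When the column is omitted from an INSERT, that default is used.

0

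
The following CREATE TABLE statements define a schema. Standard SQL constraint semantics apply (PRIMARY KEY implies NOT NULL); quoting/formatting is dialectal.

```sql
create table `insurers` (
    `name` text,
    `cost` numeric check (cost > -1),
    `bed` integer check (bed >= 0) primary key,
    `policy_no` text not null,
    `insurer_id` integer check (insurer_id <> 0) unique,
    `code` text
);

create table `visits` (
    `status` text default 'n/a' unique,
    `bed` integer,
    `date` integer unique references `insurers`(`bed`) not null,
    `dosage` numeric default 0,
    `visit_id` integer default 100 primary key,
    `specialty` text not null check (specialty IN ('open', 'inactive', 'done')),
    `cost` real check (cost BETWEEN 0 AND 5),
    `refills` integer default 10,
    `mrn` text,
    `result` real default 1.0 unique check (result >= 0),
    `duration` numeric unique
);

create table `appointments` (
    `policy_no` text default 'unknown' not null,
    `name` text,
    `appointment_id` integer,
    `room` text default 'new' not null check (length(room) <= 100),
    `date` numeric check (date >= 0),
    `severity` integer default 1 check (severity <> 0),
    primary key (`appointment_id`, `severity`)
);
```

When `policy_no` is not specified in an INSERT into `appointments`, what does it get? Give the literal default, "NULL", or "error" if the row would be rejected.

'unknown'

policy_no has an explicit DEFAULT 'unknown'.
When the column is omitted from an INSERT, that default is used.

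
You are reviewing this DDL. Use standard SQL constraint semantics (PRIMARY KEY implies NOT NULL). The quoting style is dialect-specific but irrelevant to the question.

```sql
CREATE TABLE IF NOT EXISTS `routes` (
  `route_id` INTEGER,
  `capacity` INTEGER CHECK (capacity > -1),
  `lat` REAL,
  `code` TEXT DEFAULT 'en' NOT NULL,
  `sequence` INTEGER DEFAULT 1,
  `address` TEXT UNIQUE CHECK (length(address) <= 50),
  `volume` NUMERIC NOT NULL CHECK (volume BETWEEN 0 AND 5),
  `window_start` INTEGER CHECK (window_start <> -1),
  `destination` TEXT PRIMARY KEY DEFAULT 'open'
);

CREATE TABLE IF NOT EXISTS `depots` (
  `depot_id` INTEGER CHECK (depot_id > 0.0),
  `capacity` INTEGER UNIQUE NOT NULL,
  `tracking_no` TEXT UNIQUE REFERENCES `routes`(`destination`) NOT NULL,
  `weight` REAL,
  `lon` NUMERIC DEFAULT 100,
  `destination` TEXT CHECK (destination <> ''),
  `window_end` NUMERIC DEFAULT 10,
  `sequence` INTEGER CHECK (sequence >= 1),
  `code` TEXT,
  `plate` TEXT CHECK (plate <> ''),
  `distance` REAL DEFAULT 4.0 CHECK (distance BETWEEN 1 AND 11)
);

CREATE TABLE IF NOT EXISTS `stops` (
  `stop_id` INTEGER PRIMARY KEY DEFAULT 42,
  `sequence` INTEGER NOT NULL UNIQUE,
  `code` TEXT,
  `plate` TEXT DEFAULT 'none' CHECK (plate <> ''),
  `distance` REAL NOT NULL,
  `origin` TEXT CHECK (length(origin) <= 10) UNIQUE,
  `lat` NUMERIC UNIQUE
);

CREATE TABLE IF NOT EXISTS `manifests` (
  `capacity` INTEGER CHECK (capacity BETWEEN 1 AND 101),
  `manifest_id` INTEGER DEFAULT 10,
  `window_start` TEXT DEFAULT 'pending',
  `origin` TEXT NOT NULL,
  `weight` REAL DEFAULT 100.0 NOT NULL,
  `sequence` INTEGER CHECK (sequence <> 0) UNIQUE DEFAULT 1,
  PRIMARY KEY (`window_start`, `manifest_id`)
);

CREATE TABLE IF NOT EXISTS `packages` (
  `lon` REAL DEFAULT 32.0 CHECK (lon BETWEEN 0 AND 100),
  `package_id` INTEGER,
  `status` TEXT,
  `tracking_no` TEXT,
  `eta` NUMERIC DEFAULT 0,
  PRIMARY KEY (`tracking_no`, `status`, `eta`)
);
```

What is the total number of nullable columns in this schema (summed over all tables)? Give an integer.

23

routes: 6 nullable (route_id, capacity, lat, sequence, address, window_start — PK (destination) and explicit NOT NULL columns excluded).
depots: 9 nullable (depot_id, weight, lon, destination, window_end, sequence, code, plate, distance — PK none and explicit NOT NULL columns excluded).
stops: 4 nullable (code, plate, origin, lat — PK (stop_id) and explicit NOT NULL columns excluded).
manifests: 2 nullable (capacity, sequence — PK (window_start, manifest_id) and explicit NOT NULL columns excluded).
packages: 2 nullable (lon, package_id — PK (tracking_no, status, eta) and explicit NOT NULL columns excluded).
Total: 6 + 9 + 4 + 2 + 2 = 23.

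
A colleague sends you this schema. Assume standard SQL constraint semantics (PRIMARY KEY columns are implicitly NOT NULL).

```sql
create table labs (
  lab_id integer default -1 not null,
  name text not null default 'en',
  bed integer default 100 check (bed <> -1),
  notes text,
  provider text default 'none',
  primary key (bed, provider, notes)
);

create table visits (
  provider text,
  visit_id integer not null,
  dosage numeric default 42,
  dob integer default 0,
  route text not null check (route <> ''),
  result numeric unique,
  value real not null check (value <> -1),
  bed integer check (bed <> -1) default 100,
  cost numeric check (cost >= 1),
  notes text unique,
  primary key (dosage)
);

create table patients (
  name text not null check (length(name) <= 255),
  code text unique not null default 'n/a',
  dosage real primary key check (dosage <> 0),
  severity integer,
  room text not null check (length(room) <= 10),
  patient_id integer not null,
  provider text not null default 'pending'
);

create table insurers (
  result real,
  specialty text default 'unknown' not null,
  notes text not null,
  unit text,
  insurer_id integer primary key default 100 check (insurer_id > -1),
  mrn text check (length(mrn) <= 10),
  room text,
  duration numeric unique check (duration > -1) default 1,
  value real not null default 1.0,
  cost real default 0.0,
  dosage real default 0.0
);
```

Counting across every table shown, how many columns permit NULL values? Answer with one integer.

14

labs: 0 nullable (none — PK (bed, provider, notes) and explicit NOT NULL columns excluded).
visits: 6 nullable (provider, dob, result, bed, cost, notes — PK (dosage) and explicit NOT NULL columns excluded).
patients: 1 nullable (severity — PK (dosage) and explicit NOT NULL columns excluded).
insurers: 7 nullable (result, unit, mrn, room, duration, cost, dosage — PK (insurer_id) and explicit NOT NULL columns excluded).
Total: 0 + 6 + 1 + 7 = 14.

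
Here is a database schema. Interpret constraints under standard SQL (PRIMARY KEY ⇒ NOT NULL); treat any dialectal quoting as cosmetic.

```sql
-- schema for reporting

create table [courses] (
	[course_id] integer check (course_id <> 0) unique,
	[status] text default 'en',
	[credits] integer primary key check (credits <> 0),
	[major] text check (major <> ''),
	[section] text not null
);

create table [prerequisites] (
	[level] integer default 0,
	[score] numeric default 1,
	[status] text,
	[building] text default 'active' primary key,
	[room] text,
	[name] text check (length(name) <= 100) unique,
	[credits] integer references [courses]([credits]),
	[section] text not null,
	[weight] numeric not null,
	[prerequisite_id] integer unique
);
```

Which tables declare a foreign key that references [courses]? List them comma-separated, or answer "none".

prerequisites

- prerequisites.credits references courses(credits).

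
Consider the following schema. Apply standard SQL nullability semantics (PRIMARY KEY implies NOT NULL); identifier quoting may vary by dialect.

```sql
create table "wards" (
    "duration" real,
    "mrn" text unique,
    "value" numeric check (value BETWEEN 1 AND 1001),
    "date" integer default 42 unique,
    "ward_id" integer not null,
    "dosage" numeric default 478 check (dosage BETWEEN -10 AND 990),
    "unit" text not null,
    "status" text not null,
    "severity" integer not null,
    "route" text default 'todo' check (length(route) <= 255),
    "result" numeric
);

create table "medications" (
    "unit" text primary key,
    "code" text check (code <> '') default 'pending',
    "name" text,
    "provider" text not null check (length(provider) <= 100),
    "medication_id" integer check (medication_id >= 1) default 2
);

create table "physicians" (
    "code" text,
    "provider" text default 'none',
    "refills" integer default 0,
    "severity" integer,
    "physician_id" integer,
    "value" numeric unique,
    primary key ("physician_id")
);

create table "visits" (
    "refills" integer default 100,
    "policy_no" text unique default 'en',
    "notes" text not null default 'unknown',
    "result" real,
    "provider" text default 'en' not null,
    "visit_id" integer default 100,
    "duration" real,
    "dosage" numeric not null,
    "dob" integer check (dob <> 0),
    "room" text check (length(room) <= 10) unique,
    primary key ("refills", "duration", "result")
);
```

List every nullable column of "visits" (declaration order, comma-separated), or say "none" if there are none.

policy_no, visit_id, dob, room

- refills: part of the PRIMARY KEY, which implies NOT NULL → not nullable.
- policy_no: UNIQUE does not imply NOT NULL → nullable.
- notes: declared NOT NULL → not nullable.
- result: part of the PRIMARY KEY, which implies NOT NULL → not nullable.
- provider: declared NOT NULL → not nullable.
- visit_id: DEFAULT only fills an omitted column; an explicit NULL is still allowed → nullable.
- duration: part of the PRIMARY KEY, which implies NOT NULL → not nullable.
- dosage: declared NOT NULL → not nullable.
- dob: CHECK does not forbid NULL (a CHECK constraint passes when its expression is NULL) → nullable.
- room: CHECK does not forbid NULL (a CHECK constraint passes when its expression is NULL) → nullable.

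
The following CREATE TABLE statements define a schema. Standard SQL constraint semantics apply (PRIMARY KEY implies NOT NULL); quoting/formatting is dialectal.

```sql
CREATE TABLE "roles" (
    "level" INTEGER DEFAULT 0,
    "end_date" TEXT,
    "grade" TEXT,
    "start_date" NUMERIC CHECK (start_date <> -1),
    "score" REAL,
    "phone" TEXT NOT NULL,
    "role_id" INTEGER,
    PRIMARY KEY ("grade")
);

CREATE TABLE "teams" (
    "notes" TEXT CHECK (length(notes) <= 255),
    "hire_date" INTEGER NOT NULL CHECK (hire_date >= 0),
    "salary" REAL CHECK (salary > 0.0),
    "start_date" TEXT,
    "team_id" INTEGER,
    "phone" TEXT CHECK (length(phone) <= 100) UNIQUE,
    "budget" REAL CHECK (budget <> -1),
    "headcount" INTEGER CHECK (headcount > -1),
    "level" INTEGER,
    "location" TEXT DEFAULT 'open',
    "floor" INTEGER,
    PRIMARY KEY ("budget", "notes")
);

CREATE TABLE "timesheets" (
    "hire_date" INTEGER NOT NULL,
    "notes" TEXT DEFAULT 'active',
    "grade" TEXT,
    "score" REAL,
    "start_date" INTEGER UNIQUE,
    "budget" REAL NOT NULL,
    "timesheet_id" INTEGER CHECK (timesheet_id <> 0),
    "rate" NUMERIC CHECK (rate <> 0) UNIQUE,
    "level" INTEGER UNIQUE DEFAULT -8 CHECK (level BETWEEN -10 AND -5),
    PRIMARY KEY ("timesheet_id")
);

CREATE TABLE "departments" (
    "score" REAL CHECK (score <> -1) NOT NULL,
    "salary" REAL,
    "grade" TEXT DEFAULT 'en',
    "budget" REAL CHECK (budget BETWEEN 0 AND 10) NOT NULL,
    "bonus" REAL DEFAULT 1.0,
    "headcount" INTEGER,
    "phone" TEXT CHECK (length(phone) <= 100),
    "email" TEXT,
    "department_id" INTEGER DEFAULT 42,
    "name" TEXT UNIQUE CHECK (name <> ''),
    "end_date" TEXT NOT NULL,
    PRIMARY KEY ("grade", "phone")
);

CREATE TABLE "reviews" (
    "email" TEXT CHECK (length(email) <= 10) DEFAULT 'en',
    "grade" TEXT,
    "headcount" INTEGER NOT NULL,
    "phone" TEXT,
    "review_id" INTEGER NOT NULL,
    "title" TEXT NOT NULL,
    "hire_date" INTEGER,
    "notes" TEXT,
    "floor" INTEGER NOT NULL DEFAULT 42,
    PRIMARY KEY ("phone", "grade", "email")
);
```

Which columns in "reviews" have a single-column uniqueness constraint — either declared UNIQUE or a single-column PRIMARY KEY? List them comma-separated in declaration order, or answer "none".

none

- email: part of a composite PRIMARY KEY — only the tuple is unique, not this column on its own.
- grade: part of a composite PRIMARY KEY — only the tuple is unique, not this column on its own.
- headcount: no UNIQUE or single-column PK constraint.
- phone: part of a composite PRIMARY KEY — only the tuple is unique, not this column on its own.
- review_id: no UNIQUE or single-column PK constraint.
- title: no UNIQUE or single-column PK constraint.
- hire_date: no UNIQUE or single-column PK constraint.
- notes: no UNIQUE or single-column PK constraint.
- floor: no UNIQUE or single-column PK constraint.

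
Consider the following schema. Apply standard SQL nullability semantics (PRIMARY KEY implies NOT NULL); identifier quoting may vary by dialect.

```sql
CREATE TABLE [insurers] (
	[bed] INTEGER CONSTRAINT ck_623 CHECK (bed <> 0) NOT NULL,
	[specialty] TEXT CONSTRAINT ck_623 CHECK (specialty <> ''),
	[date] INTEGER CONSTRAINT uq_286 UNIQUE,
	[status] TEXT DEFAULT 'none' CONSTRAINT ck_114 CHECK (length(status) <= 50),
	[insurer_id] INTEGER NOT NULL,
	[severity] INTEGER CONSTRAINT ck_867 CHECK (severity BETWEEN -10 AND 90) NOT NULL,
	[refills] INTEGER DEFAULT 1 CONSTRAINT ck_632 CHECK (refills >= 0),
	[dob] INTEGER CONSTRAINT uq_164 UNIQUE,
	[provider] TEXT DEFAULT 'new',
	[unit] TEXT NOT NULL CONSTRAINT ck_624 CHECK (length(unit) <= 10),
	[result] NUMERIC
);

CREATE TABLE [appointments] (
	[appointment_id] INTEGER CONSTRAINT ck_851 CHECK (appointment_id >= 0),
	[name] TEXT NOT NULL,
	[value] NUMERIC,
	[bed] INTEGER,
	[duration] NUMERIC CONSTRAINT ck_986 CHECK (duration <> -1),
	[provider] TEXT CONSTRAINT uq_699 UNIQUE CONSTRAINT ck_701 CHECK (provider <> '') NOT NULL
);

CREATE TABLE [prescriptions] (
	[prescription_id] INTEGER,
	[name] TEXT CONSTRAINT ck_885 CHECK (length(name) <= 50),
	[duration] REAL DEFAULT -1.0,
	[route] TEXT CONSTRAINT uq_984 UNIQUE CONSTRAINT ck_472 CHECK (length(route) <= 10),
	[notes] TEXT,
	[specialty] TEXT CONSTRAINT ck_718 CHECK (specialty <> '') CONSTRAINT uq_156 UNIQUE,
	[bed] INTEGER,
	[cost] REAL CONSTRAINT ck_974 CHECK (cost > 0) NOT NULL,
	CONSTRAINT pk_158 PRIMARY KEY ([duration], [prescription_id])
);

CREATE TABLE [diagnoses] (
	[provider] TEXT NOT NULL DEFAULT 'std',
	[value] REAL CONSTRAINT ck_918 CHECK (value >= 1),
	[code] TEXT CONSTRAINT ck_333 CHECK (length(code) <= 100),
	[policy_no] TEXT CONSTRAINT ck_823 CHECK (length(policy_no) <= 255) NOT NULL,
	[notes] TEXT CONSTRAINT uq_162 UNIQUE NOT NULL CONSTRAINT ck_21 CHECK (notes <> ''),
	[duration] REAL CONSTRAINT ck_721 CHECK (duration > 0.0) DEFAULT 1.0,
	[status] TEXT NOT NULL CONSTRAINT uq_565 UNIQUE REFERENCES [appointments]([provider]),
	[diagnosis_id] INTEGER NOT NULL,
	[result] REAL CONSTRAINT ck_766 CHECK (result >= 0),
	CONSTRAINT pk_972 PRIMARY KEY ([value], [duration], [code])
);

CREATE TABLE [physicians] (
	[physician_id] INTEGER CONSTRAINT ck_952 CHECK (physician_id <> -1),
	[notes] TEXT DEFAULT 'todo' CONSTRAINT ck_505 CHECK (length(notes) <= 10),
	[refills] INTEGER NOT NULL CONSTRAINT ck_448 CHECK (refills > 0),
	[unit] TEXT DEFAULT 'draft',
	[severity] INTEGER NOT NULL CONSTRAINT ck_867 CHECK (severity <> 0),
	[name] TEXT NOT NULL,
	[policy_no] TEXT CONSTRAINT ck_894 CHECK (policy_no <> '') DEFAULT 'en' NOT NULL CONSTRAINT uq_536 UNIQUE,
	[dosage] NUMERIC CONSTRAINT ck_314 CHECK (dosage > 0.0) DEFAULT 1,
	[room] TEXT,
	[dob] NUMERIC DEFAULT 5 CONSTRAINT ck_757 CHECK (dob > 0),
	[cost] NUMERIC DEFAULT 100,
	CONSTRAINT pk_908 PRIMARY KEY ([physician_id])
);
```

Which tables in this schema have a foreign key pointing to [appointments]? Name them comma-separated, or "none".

- diagnoses.status references appointments(provider).

diagnoses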